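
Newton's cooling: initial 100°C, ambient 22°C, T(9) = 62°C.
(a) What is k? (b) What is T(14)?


Newton's law: T(t) = T_a + (T₀ - T_a)e^(-kt).
(a) Use T(9) = 62: (62 - 22)/(100 - 22) = e^(-k·9), so k = -ln(0.513)/9 ≈ 0.0742.
(b) Apply k to t = 14: T(14) = 22 + (78)e^(-1.039) ≈ 49.6°C.


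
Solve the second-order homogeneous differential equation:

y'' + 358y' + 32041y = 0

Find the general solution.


Characteristic equation: r² + 358r + 32041 = 0, i.e. (r + 179)² = 0.
Repeated root r = -179; include an x factor for the second linearly independent solution.
General solution: y = (C₁ + C₂x)e^(-179x).


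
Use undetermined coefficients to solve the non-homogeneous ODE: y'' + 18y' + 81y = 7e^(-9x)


Characteristic polynomial (r + 9)² = 0; repeated root r = -9.
y_h = (C₁ + C₂x)e^(-9x). Forcing matches the repeated root (resonance), so try y_p = Ax² e^(-9x).
Substitute and solve for A: 2A = 7, so A = 7/2.
General solution: y = (C₁ + C₂x + (7/2)x²)e^(-9x).


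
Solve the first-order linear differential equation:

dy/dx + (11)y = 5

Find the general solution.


P(x) = 11, Q(x) = 5; integrating factor μ = e^(11x).
(μ y)' = 5e^(11x) ⇒ μ y = (5/11)e^(11x) + C.
Divide by μ: y = 5/11 + Ce^(-11x).


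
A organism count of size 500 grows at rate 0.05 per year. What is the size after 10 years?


The ODE dP/dt = 0.05P has solution P(t) = P(0)e^(0.05t).
Substitute P(0) = 500 and t = 10: P(10) = 500 e^(0.50) ≈ 824.


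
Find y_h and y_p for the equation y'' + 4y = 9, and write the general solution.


Homogeneous part: r² + 4 = 0 ⇒ r = ±2i, so y_h = C₁cos(2x) + C₂sin(2x).
Try constant y_p = A; plug in: 4A = 9 ⇒ A = 9/4.
General solution: y = C₁cos(2x) + C₂sin(2x) + 9/4.


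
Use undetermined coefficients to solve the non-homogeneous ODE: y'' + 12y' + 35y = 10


Characteristic roots of r² + 12r + 35 = 0 are -7, -5.
y_h = C₁e^(-7x) + C₂e^(-5x).
Constant forcing; try y_p = A. Then 35A = 10 ⇒ A = 2/7.
General solution: y = C₁e^(-7x) + C₂e^(-5x) + 2/7.


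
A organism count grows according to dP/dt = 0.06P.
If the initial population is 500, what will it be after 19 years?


The ODE dP/dt = 0.06P has solution P(t) = P(0)e^(0.06t).
Substitute P(0) = 500 and t = 19: P(19) = 500 e^(1.14) ≈ 1563.


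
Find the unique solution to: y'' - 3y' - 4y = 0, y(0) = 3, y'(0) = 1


Characteristic roots of r² - 3r - 4 = 0 are -1, 4.
General solution y = c₁ e^(-x) + c₂ e^(4x).
Apply y(0) = 3: c₁ + c₂ = 3. Apply y'(0) = 1: -1 c₁ + 4 c₂ = 1.
Solve: c₁ = 11/5, c₂ = 4/5.
Particular solution: y = (11/5)e^(-x) + (4/5)e^(4x).


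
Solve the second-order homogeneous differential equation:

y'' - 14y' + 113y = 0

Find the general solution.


Characteristic equation: r² - 14r + 113 = 0.
Discriminant is negative; roots r = 7 ± 8i (complex conjugate pair).
General solution uses e^(α x)(C₁ cos(β x) + C₂ sin(β x)): y = e^(7x)(C₁cos(8x) + C₂sin(8x)).


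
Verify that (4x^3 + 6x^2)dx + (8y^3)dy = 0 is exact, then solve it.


Check exactness: ∂M/∂y = 0 and ∂N/∂x = 0; equal, so the equation is exact.
Integrate M with respect to x (treating y as constant): ∫M dx = x^4 + 2x^3 + h(y).
Differentiate w.r.t. y and set equal to N: the x-dependent terms already match, leaving h'(y) = 8y^3. Integrate: h(y) = 2y^4.
So F(x,y) = x^4 + 2y^4 + 2x^3.
General solution: x^4 + 2y^4 + 2x^3 = C.


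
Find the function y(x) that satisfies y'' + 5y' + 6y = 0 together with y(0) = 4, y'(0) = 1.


Characteristic roots of r² + 5r + 6 = 0 are -3, -2.
General solution y = c₁ e^(-3x) + c₂ e^(-2x).
Apply y(0) = 4: c₁ + c₂ = 4. Apply y'(0) = 1: -3 c₁ - 2 c₂ = 1.
Solve: c₁ = -9, c₂ = 13.
Particular solution: y = -9e^(-3x) + 13e^(-2x).


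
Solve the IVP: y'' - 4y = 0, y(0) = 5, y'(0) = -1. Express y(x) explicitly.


Characteristic roots of r² - 4 = 0 are 2, -2.
General solution y = c₁ e^(2x) + c₂ e^(-2x).
Apply y(0) = 5: c₁ + c₂ = 5. Apply y'(0) = -1: 2 c₁ - 2 c₂ = -1.
Solve: c₁ = 9/4, c₂ = 11/4.
Particular solution: y = (9/4)e^(2x) + (11/4)e^(-2x).


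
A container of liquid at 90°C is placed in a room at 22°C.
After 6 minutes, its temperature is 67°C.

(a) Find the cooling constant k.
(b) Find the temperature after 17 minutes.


Newton's law: T(t) = T_a + (T₀ - T_a)e^(-kt).
(a) Use T(6) = 67: (67 - 22)/(90 - 22) = e^(-k·6), so k = -ln(0.662)/6 ≈ 0.0688.
(b) Apply k to t = 17: T(17) = 22 + (68)e^(-1.170) ≈ 43.1°C.


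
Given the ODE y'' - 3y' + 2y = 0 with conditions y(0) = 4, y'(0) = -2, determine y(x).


Characteristic roots of r² - 3r + 2 = 0 are 1, 2.
General solution y = c₁ e^(x) + c₂ e^(2x).
Apply y(0) = 4: c₁ + c₂ = 4. Apply y'(0) = -2: 1 c₁ + 2 c₂ = -2.
Solve: c₁ = 10, c₂ = -6.
Particular solution: y = 10e^(x) - 6e^(2x).


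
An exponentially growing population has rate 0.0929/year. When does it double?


Exponential growth: P(t) = P₀ e^(0.0929t). Set P(t)/P₀ = 2: e^(0.0929t) = 2.
Solve: t = ln(2)/0.0929 ≈ 7.46 years.


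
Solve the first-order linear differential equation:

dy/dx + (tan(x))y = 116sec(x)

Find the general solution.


P(x) = tan(x) ⇒ μ = e^(∫tan(x)dx) = sec(x).
(sec(x) y)' = 116sec²(x) ⇒ sec(x) y = 116tan(x) + C.
Multiply by cos(x): y = 116sin(x) + C·cos(x).


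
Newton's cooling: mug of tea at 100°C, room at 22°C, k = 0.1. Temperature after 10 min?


Newton's law: dT/dt = -k(T - T_a) has solution T(t) = T_a + (T₀ - T_a)e^(-kt).
Plug in T_a = 22, T₀ = 100, k = 0.1, t = 10: T(10) = 22 + (78)e^(-1.00) ≈ 50.7°C.


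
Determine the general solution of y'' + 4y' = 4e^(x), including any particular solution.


Characteristic roots of r² + 4r = 0 are -4, 0.
y_h = C₁e^(-4x) + C₂.
Forcing exponent 1 is not a characteristic root; try y_p = Ae^(x).
Substitute: A·(1 + (4)·1 + (0)) = A·5 = 4, so A = 4/5.
General solution: y = C₁e^(-4x) + C₂ + (4/5)e^(x).


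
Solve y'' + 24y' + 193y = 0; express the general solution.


Characteristic equation: r² + 24r + 193 = 0.
Discriminant is negative; roots r = -12 ± 7i (complex conjugate pair).
General solution uses e^(α x)(C₁ cos(β x) + C₂ sin(β x)): y = e^(-12x)(C₁cos(7x) + C₂sin(7x)).


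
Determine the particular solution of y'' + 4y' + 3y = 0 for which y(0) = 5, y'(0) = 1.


Characteristic roots of r² + 4r + 3 = 0 are -1, -3.
General solution y = c₁ e^(-x) + c₂ e^(-3x).
Apply y(0) = 5: c₁ + c₂ = 5. Apply y'(0) = 1: -1 c₁ - 3 c₂ = 1.
Solve: c₁ = 8, c₂ = -3.
Particular solution: y = 8e^(-x) - 3e^(-3x).


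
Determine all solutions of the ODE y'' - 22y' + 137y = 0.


Characteristic equation: r² - 22r + 137 = 0.
Discriminant is negative; roots r = 11 ± 4i (complex conjugate pair).
General solution uses e^(α x)(C₁ cos(β x) + C₂ sin(β x)): y = e^(11x)(C₁cos(4x) + C₂sin(4x)).


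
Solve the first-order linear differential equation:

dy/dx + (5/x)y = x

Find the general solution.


P(x) = 5/x ⇒ μ = x^5.
(x^5 y)' = x^6 ⇒ x^5 y = x^7/(7) + C.
Solve for y: y = (1/7)x^2 + C/x^5.


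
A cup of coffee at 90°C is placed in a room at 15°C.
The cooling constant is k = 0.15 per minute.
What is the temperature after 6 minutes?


Newton's law: dT/dt = -k(T - T_a) has solution T(t) = T_a + (T₀ - T_a)e^(-kt).
Plug in T_a = 15, T₀ = 90, k = 0.15, t = 6: T(6) = 15 + (75)e^(-0.90) ≈ 45.5°C.


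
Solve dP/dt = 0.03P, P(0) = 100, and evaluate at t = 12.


The ODE dP/dt = 0.03P has solution P(t) = P(0)e^(0.03t).
Substitute P(0) = 100 and t = 12: P(12) = 100 e^(0.36) ≈ 143.


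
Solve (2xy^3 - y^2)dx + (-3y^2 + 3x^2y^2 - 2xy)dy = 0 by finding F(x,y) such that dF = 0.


Check exactness: ∂M/∂y = 6xy^2 - 2y and ∂N/∂x = 6xy^2 - 2y; equal, so the equation is exact.
Integrate M with respect to x (treating y as constant): ∫M dx = x^2y^3 - xy^2 + h(y).
Differentiate w.r.t. y and set equal to N: the x-dependent terms already match, leaving h'(y) = -3y^2. Integrate: h(y) = -y^3.
So F(x,y) = -y^3 + x^2y^3 - xy^2.
General solution: -y^3 + x^2y^3 - xy^2 = C.


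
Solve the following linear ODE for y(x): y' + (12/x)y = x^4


P(x) = 12/x ⇒ μ = x^12.
(x^12 y)' = x^16 ⇒ x^12 y = x^17/(17) + C.
Solve for y: y = (1/17)x^5 + C/x^12.


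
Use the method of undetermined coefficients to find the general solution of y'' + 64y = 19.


Homogeneous part: r² + 64 = 0 ⇒ r = ±8i, so y_h = C₁cos(8x) + C₂sin(8x).
Try constant y_p = A; plug in: 64A = 19 ⇒ A = 19/64.
General solution: y = C₁cos(8x) + C₂sin(8x) + 19/64.


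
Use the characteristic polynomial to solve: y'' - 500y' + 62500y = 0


Characteristic equation: r² - 500r + 62500 = 0, i.e. (r - 250)² = 0.
Repeated root r = 250; include an x factor for the second linearly independent solution.
General solution: y = (C₁ + C₂x)e^(250x).


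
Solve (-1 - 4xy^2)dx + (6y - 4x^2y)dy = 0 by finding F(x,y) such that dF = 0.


Check exactness: ∂M/∂y = -8xy and ∂N/∂x = -8xy; equal, so the equation is exact.
Integrate M with respect to x (treating y as constant): ∫M dx = -x - 2x^2y^2 + h(y).
Differentiate w.r.t. y and set equal to N: the x-dependent terms already match, leaving h'(y) = 6y. Integrate: h(y) = 3y^2.
So F(x,y) = 3y^2 - x - 2x^2y^2.
General solution: 3y^2 - x - 2x^2y^2 = C.


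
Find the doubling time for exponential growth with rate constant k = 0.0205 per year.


Exponential growth: P(t) = P₀ e^(0.0205t). Set P(t)/P₀ = 2: e^(0.0205t) = 2.
Solve: t = ln(2)/0.0205 ≈ 33.81 years.


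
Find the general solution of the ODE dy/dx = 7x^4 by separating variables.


Integrate both sides with respect to x: y = ∫ 7x^4 dx = (7/5)x^5 + C.


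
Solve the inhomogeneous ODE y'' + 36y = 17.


Homogeneous part: r² + 36 = 0 ⇒ r = ±6i, so y_h = C₁cos(6x) + C₂sin(6x).
Try constant y_p = A; plug in: 36A = 17 ⇒ A = 17/36.
General solution: y = C₁cos(6x) + C₂sin(6x) + 17/36.


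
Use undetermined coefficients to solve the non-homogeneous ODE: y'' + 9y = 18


Homogeneous part: r² + 9 = 0 ⇒ r = ±3i, so y_h = C₁cos(3x) + C₂sin(3x).
Try constant y_p = A; plug in: 9A = 18 ⇒ A = 2.
General solution: y = C₁cos(3x) + C₂sin(3x) + 2.


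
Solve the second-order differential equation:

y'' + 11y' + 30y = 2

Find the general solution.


Characteristic roots of r² + 11r + 30 = 0 are -6, -5.
y_h = C₁e^(-6x) + C₂e^(-5x).
Constant forcing; try y_p = A. Then 30A = 2 ⇒ A = 1/15.
General solution: y = C₁e^(-6x) + C₂e^(-5x) + 1/15.


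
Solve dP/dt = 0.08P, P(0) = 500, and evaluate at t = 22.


The ODE dP/dt = 0.08P has solution P(t) = P(0)e^(0.08t).
Substitute P(0) = 500 and t = 22: P(22) = 500 e^(1.76) ≈ 2906.


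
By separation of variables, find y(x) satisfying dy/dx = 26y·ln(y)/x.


Separate: dy/[y ln(y)] = 26 dx/x.
Substitute u = ln(y): du/u = 26 dx/x.
Integrate: ln|ln(y)| = 26ln|x| + C₀, hence ln(y) = C·x^26.


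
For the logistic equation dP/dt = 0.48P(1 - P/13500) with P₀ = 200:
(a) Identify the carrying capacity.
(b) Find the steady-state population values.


Logistic ODE dP/dt = 0.48P(1 - P/13500) has equilibria where dP/dt = 0, i.e. P = 0 or P = 13500.
The coefficient (1 - P/K) = 0 when P = K, identifying K = 13500 as the carrying capacity.
(a) K = 13500; (b) equilibria P = 0 and P = 13500.


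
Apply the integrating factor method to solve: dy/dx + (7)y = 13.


P(x) = 7, Q(x) = 13; integrating factor μ = e^(7x).
(μ y)' = 13e^(7x) ⇒ μ y = (13/7)e^(7x) + C.
Divide by μ: y = 13/7 + Ce^(-7x).


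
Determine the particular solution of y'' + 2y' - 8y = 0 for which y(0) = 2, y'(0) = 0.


Characteristic roots of r² + 2r - 8 = 0 are 2, -4.
General solution y = c₁ e^(2x) + c₂ e^(-4x).
Apply y(0) = 2: c₁ + c₂ = 2. Apply y'(0) = 0: 2 c₁ - 4 c₂ = 0.
Solve: c₁ = 4/3, c₂ = 2/3.
Particular solution: y = (4/3)e^(2x) + (2/3)e^(-4x).


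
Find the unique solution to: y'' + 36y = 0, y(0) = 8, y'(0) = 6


Characteristic roots of r² + 36 = 0 are ±6i, so y = C₁cos(6x) + C₂sin(6x).
Apply y(0) = 8: C₁ = 8. Differentiate and apply y'(0) = 6: 6·C₂ = 6, so C₂ = 1.
Particular solution: y = 8cos(6x) + sin(6x).


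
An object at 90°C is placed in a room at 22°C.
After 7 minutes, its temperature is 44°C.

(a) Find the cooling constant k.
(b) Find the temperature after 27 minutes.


Newton's law: T(t) = T_a + (T₀ - T_a)e^(-kt).
(a) Use T(7) = 44: (44 - 22)/(90 - 22) = e^(-k·7), so k = -ln(0.324)/7 ≈ 0.1612.
(b) Apply k to t = 27: T(27) = 22 + (68)e^(-4.353) ≈ 22.9°C.


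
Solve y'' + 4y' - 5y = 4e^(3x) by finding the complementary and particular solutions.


Characteristic roots of r² + 4r - 5 = 0 are -5, 1.
y_h = C₁e^(-5x) + C₂e^(x).
Forcing exponent 3 is not a characteristic root; try y_p = Ae^(3x).
Substitute: A·(9 + (4)·3 + (-5)) = A·16 = 4, so A = 1/4.
General solution: y = C₁e^(-5x) + C₂e^(x) + (1/4)e^(3x).


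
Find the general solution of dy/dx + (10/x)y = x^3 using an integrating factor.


P(x) = 10/x ⇒ μ = x^10.
(x^10 y)' = x^10·x^3 = x^13.
Integrate: x^10 y = x^14/(14) + C.
Solve for y: y = (1/14)x^4 + C/x^10.


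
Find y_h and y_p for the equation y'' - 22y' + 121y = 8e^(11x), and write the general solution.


Characteristic polynomial (r - 11)² = 0; repeated root r = 11.
y_h = (C₁ + C₂x)e^(11x). Forcing matches the repeated root (resonance), so try y_p = Ax² e^(11x).
Substitute and solve for A: 2A = 8, so A = 4.
General solution: y = (C₁ + C₂x + 4x²)e^(11x).


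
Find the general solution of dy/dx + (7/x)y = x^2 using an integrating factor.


P(x) = 7/x ⇒ μ = x^7.
(x^7 y)' = x^9 ⇒ x^7 y = x^10/(10) + C.
Solve for y: y = (1/10)x^3 + C/x^7.


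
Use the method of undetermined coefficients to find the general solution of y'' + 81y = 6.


Homogeneous part: r² + 81 = 0 ⇒ r = ±9i, so y_h = C₁cos(9x) + C₂sin(9x).
Try constant y_p = A; plug in: 81A = 6 ⇒ A = 2/27.
General solution: y = C₁cos(9x) + C₂sin(9x) + 2/27.


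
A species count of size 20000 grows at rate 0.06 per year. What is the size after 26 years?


The ODE dP/dt = 0.06P has solution P(t) = P(0)e^(0.06t).
Substitute P(0) = 20000 and t = 26: P(26) = 20000 e^(1.56) ≈ 95176.


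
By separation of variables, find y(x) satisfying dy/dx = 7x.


Integrate both sides with respect to x: y = ∫ 7x dx = (7/2)x^2 + C.


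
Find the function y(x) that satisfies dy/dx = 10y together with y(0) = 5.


General solution of y' = 10y is y = Ce^(10x).
Apply y(0) = 5: C = 5.
Particular solution: y = 5e^(10x).


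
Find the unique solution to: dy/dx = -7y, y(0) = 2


General solution of y' = -7y is y = Ce^(-7x).
Apply y(0) = 2: C = 2.
Particular solution: y = 2e^(-7x).


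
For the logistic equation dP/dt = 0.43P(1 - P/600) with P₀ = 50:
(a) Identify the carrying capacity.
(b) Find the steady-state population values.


Logistic ODE dP/dt = 0.43P(1 - P/600) has equilibria where dP/dt = 0, i.e. P = 0 or P = 600.
The coefficient (1 - P/K) = 0 when P = K, identifying K = 600 as the carrying capacity.
(a) K = 600; (b) equilibria P = 0 and P = 600.


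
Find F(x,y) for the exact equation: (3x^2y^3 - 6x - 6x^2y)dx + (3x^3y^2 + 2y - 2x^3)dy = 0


Check exactness: ∂M/∂y = 9x^2y^2 - 6x^2 and ∂N/∂x = 9x^2y^2 - 6x^2; equal, so the equation is exact.
Integrate M with respect to x (treating y as constant): ∫M dx = x^3y^3 - 3x^2 - 2x^3y + h(y).
Differentiate w.r.t. y and set equal to N: the x-dependent terms already match, leaving h'(y) = 2y. Integrate: h(y) = y^2.
So F(x,y) = x^3y^3 + y^2 - 3x^2 - 2x^3y.
General solution: x^3y^3 + y^2 - 3x^2 - 2x^3y = C.


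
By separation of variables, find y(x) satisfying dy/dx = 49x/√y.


Separate: √y dy = 49x dx.
Integrate: (2/3)y^(3/2) = (49/2)x² + C.


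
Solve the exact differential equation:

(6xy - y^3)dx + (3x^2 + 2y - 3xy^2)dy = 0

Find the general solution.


Check exactness: ∂M/∂y = 6x - 3y^2 and ∂N/∂x = 6x - 3y^2; equal, so the equation is exact.
Integrate M with respect to x (treating y as constant): ∫M dx = 3x^2y - xy^3 + h(y).
Differentiate w.r.t. y and set equal to N: the x-dependent terms already match, leaving h'(y) = 2y. Integrate: h(y) = y^2.
So F(x,y) = 3x^2y + y^2 - xy^3.
General solution: 3x^2y + y^2 - xy^3 = C.


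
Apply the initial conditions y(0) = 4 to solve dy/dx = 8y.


General solution of y' = 8y is y = Ce^(8x).
Apply y(0) = 4: C = 4.
Particular solution: y = 4e^(8x).


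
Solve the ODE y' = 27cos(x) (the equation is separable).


g(y) = 1, so integrate directly: y = ∫ 27cos(x) dx = 27sin(x) + C.


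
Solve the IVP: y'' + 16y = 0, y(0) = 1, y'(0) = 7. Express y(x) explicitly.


Characteristic roots of r² + 16 = 0 are ±4i, so y = C₁cos(4x) + C₂sin(4x).
Apply y(0) = 1: C₁ = 1. Differentiate and apply y'(0) = 7: 4·C₂ = 7, so C₂ = 7/4.
Particular solution: y = cos(4x) + (7/4)sin(4x).


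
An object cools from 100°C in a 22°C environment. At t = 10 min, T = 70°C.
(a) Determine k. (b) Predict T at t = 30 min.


Newton's law: T(t) = T_a + (T₀ - T_a)e^(-kt).
(a) Use T(10) = 70: (70 - 22)/(100 - 22) = e^(-k·10), so k = -ln(0.615)/10 ≈ 0.0486.
(b) Apply k to t = 30: T(30) = 22 + (78)e^(-1.457) ≈ 40.2°C.


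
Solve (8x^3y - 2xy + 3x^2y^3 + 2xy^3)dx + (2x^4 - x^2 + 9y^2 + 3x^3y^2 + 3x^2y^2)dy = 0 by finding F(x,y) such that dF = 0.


Check exactness: ∂M/∂y = 8x^3 - 2x + 9x^2y^2 + 6xy^2 and ∂N/∂x = 8x^3 - 2x + 9x^2y^2 + 6xy^2; equal, so the equation is exact.
Integrate M with respect to x (treating y as constant): ∫M dx = 2x^4y - x^2y + x^3y^3 + x^2y^3 + h(y).
Differentiate w.r.t. y and set equal to N: the x-dependent terms already match, leaving h'(y) = 9y^2. Integrate: h(y) = 3y^3.
So F(x,y) = 2x^4y - x^2y + 3y^3 + x^3y^3 + x^2y^3.
General solution: 2x^4y - x^2y + 3y^3 + x^3y^3 + x^2y^3 = C.


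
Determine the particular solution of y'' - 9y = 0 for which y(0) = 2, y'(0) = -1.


Characteristic roots of r² - 9 = 0 are -3, 3.
General solution y = c₁ e^(-3x) + c₂ e^(3x).
Apply y(0) = 2: c₁ + c₂ = 2. Apply y'(0) = -1: -3 c₁ + 3 c₂ = -1.
Solve: c₁ = 7/6, c₂ = 5/6.
Particular solution: y = (7/6)e^(-3x) + (5/6)e^(3x).


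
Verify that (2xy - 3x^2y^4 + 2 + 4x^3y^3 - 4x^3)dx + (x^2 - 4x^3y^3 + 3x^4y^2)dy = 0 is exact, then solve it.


Check exactness: ∂M/∂y = 2x - 12x^2y^3 + 12x^3y^2 and ∂N/∂x = 2x - 12x^2y^3 + 12x^3y^2; equal, so the equation is exact.
Integrate M with respect to x (treating y as constant): ∫M dx = x^2y - x^3y^4 + 2x + x^4y^3 - x^4 + h(y).
Differentiate w.r.t. y and set equal to N: all terms match, so h'(y) = 0 and h is a constant absorbed into C.
General solution: x^2y - x^3y^4 + 2x + x^4y^3 - x^4 = C.


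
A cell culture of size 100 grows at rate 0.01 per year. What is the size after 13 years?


The ODE dP/dt = 0.01P has solution P(t) = P(0)e^(0.01t).
Substitute P(0) = 100 and t = 13: P(13) = 100 e^(0.13) ≈ 114.


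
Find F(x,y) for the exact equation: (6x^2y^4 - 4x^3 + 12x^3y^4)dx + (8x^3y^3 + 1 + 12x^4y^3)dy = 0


Check exactness: ∂M/∂y = 24x^2y^3 + 48x^3y^3 and ∂N/∂x = 24x^2y^3 + 48x^3y^3; equal, so the equation is exact.
Integrate M with respect to x (treating y as constant): ∫M dx = 2x^3y^4 - x^4 + 3x^4y^4 + h(y).
Differentiate w.r.t. y and set equal to N: the x-dependent terms already match, leaving h'(y) = 1. Integrate: h(y) = y.
So F(x,y) = 2x^3y^4 - x^4 + y + 3x^4y^4.
General solution: 2x^3y^4 - x^4 + y + 3x^4y^4 = C.


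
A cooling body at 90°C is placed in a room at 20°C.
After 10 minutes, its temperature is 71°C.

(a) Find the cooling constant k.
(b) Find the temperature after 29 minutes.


Newton's law: T(t) = T_a + (T₀ - T_a)e^(-kt).
(a) Use T(10) = 71: (71 - 20)/(90 - 20) = e^(-k·10), so k = -ln(0.729)/10 ≈ 0.0317.
(b) Apply k to t = 29: T(29) = 20 + (70)e^(-0.918) ≈ 47.9°C.


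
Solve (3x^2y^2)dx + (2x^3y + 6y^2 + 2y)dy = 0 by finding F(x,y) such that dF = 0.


Check exactness: ∂M/∂y = 6x^2y and ∂N/∂x = 6x^2y; equal, so the equation is exact.
Integrate M with respect to x (treating y as constant): ∫M dx = x^3y^2 + h(y).
Differentiate w.r.t. y and set equal to N: the x-dependent terms already match, leaving h'(y) = 6y^2 + 2y. Integrate: h(y) = 2y^3 + y^2.
So F(x,y) = x^3y^2 + 2y^3 + y^2.
General solution: x^3y^2 + 2y^3 + y^2 = C.


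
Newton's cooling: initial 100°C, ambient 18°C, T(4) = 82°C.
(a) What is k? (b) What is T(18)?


Newton's law: T(t) = T_a + (T₀ - T_a)e^(-kt).
(a) Use T(4) = 82: (82 - 18)/(100 - 18) = e^(-k·4), so k = -ln(0.780)/4 ≈ 0.0620.
(b) Apply k to t = 18: T(18) = 18 + (82)e^(-1.115) ≈ 44.9°C.


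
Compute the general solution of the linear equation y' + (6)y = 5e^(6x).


P(x) = 6 ⇒ μ = e^(6x).
(μ y)' = 5e^(12x) ⇒ μ y = (5/12)e^(12x) + C.
Divide by μ: y = (5/12)e^(6x) + Ce^(-6x).


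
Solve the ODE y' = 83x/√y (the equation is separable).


Separate: √y dy = 83x dx.
Integrate: (2/3)y^(3/2) = (83/2)x² + C.


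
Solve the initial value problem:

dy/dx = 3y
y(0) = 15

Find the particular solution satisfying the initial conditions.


General solution of y' = 3y is y = Ce^(3x).
Apply y(0) = 15: C = 15.
Particular solution: y = 15e^(3x).


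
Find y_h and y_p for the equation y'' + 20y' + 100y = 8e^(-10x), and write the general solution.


Characteristic polynomial (r + 10)² = 0; repeated root r = -10.
y_h = (C₁ + C₂x)e^(-10x). Forcing matches the repeated root (resonance), so try y_p = Ax² e^(-10x).
Substitute and solve for A: 2A = 8, so A = 4.
General solution: y = (C₁ + C₂x + 4x²)e^(-10x).


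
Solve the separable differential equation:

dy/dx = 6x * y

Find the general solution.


Separate variables: dy/y = 6x dx.
Integrate: ln|y| = 3x^2 + C₀.
Exponentiate: y = Ce^(3x^2).


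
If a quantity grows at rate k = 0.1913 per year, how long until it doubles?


Exponential growth: P(t) = P₀ e^(0.1913t). Set P(t)/P₀ = 2: e^(0.1913t) = 2.
Solve: t = ln(2)/0.1913 ≈ 3.62 years.


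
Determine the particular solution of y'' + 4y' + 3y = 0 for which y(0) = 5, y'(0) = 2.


Characteristic roots of r² + 4r + 3 = 0 are -3, -1.
General solution y = c₁ e^(-3x) + c₂ e^(-x).
Apply y(0) = 5: c₁ + c₂ = 5. Apply y'(0) = 2: -3 c₁ - 1 c₂ = 2.
Solve: c₁ = -7/2, c₂ = 17/2.
Particular solution: y = -(7/2)e^(-3x) + (17/2)e^(-x).


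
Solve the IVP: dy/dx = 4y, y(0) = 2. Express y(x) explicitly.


General solution of y' = 4y is y = Ce^(4x).
Apply y(0) = 2: C = 2.
Particular solution: y = 2e^(4x).


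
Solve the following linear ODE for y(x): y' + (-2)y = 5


P(x) = -2 ⇒ μ = e^(-2x).
(μ y)' = 5e^(-2x) ⇒ μ y = -(5/2)e^(-2x) + C.
Divide by μ: y = -5/2 + Ce^(2x).


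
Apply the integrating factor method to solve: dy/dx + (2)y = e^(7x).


P(x) = 2 ⇒ μ = e^(2x).
(μ y)' = e^(9x) ⇒ μ y = e^(9x)/9 + C.
Divide by μ: y = (1/9)e^(7x) + Ce^(-2x).


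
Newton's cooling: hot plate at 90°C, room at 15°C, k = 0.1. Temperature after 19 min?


Newton's law: dT/dt = -k(T - T_a) has solution T(t) = T_a + (T₀ - T_a)e^(-kt).
Plug in T_a = 15, T₀ = 90, k = 0.1, t = 19: T(19) = 15 + (75)e^(-1.90) ≈ 26.2°C.


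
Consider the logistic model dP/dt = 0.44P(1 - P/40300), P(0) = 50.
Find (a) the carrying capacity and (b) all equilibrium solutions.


Logistic ODE dP/dt = 0.44P(1 - P/40300) has equilibria where dP/dt = 0, i.e. P = 0 or P = 40300.
The coefficient (1 - P/K) = 0 when P = K, identifying K = 40300 as the carrying capacity.
(a) K = 40300; (b) equilibria P = 0 and P = 40300.


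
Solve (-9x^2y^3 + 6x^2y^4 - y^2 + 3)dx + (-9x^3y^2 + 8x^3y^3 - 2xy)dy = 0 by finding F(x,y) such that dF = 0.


Check exactness: ∂M/∂y = -27x^2y^2 + 24x^2y^3 - 2y and ∂N/∂x = -27x^2y^2 + 24x^2y^3 - 2y; equal, so the equation is exact.
Integrate M with respect to x (treating y as constant): ∫M dx = -3x^3y^3 + 2x^3y^4 - xy^2 + 3x + h(y).
Differentiate w.r.t. y and set equal to N: all terms match, so h'(y) = 0 and h is a constant absorbed into C.
General solution: -3x^3y^3 + 2x^3y^4 - xy^2 + 3x = C.


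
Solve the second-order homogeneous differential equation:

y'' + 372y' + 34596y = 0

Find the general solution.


Characteristic equation: r² + 372r + 34596 = 0, i.e. (r + 186)² = 0.
Repeated root r = -186; include an x factor for the second linearly independent solution.
General solution: y = (C₁ + C₂x)e^(-186x).


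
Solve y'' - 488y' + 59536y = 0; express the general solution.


Characteristic equation: r² - 488r + 59536 = 0, i.e. (r - 244)² = 0.
Repeated root r = 244; include an x factor for the second linearly independent solution.
General solution: y = (C₁ + C₂x)e^(244x).


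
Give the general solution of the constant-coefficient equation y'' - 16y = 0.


Characteristic equation: r² - 16 = 0.
Factor: (r - 4)(r + 4) = 0 ⇒ r = 4, -4 (distinct real).
General solution: y = C₁e^(4x) + C₂e^(-4x).


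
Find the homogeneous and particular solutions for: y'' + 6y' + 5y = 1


Characteristic roots of r² + 6r + 5 = 0 are -1, -5.
y_h = C₁e^(-x) + C₂e^(-5x).
Forcing exponent 0 is not a characteristic root; try y_p = A.
Substitute: A·(0 + (6)·0 + (5)) = A·5 = 1, so A = 1/5.
General solution: y = C₁e^(-x) + C₂e^(-5x) + 1/5.


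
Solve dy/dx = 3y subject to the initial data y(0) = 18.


General solution of y' = 3y is y = Ce^(3x).
Apply y(0) = 18: C = 18.
Particular solution: y = 18e^(3x).


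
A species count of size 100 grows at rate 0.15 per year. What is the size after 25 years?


The ODE dP/dt = 0.15P has solution P(t) = P(0)e^(0.15t).
Substitute P(0) = 100 and t = 25: P(25) = 100 e^(3.75) ≈ 4252.


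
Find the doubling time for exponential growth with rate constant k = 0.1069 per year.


Exponential growth: P(t) = P₀ e^(0.1069t). Set P(t)/P₀ = 2: e^(0.1069t) = 2.
Solve: t = ln(2)/0.1069 ≈ 6.48 years.


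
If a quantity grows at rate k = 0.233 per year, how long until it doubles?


Exponential growth: P(t) = P₀ e^(0.233t). Set P(t)/P₀ = 2: e^(0.233t) = 2.
Solve: t = ln(2)/0.233 ≈ 2.97 years.


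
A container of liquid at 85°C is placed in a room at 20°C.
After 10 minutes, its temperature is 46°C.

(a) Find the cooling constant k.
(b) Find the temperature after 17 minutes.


Newton's law: T(t) = T_a + (T₀ - T_a)e^(-kt).
(a) Use T(10) = 46: (46 - 20)/(85 - 20) = e^(-k·10), so k = -ln(0.400)/10 ≈ 0.0916.
(b) Apply k to t = 17: T(17) = 20 + (65)e^(-1.558) ≈ 33.7°C.


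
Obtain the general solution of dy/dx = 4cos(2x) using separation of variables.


g(y) = 1, so integrate directly: y = ∫ 4cos(2x) dx = 2sin(2x) + C.


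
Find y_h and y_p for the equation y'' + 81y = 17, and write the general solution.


Homogeneous part: r² + 81 = 0 ⇒ r = ±9i, so y_h = C₁cos(9x) + C₂sin(9x).
Try constant y_p = A; plug in: 81A = 17 ⇒ A = 17/81.
General solution: y = C₁cos(9x) + C₂sin(9x) + 17/81.


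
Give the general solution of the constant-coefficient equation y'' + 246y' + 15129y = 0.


Characteristic equation: r² + 246r + 15129 = 0, i.e. (r + 123)² = 0.
Repeated root r = -123; include an x factor for the second linearly independent solution.
General solution: y = (C₁ + C₂x)e^(-123x).


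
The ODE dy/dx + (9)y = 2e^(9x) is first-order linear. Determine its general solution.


P(x) = 9 ⇒ μ = e^(9x).
(μ y)' = 2e^(18x) ⇒ μ y = (2/18)e^(18x) + C.
Divide by μ: y = (1/9)e^(9x) + Ce^(-9x).


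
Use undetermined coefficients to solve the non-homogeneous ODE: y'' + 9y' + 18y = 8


Characteristic roots of r² + 9r + 18 = 0 are -6, -3.
y_h = C₁e^(-6x) + C₂e^(-3x).
Constant forcing; try y_p = A. Then 18A = 8 ⇒ A = 4/9.
General solution: y = C₁e^(-6x) + C₂e^(-3x) + 4/9.


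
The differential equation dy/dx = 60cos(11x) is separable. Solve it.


g(y) = 1, so integrate directly: y = ∫ 60cos(11x) dx = (60/11)sin(11x) + C.


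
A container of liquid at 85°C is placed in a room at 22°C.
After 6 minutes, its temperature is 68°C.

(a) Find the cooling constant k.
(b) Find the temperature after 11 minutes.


Newton's law: T(t) = T_a + (T₀ - T_a)e^(-kt).
(a) Use T(6) = 68: (68 - 22)/(85 - 22) = e^(-k·6), so k = -ln(0.730)/6 ≈ 0.0524.
(b) Apply k to t = 11: T(11) = 22 + (63)e^(-0.577) ≈ 57.4°C.


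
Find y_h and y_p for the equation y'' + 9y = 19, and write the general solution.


Homogeneous part: r² + 9 = 0 ⇒ r = ±3i, so y_h = C₁cos(3x) + C₂sin(3x).
Try constant y_p = A; plug in: 9A = 19 ⇒ A = 19/9.
General solution: y = C₁cos(3x) + C₂sin(3x) + 19/9.


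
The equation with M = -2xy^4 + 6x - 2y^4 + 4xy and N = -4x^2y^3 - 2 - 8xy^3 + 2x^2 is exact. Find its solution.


Check exactness: ∂M/∂y = -8xy^3 - 8y^3 + 4x and ∂N/∂x = -8xy^3 - 8y^3 + 4x; equal, so the equation is exact.
Integrate M with respect to x (treating y as constant): ∫M dx = -x^2y^4 + 3x^2 - 2xy^4 + 2x^2y + h(y).
Differentiate w.r.t. y and set equal to N: the x-dependent terms already match, leaving h'(y) = -2. Integrate: h(y) = -2y.
So F(x,y) = -x^2y^4 - 2y + 3x^2 - 2xy^4 + 2x^2y.
General solution: -x^2y^4 - 2y + 3x^2 - 2xy^4 + 2x^2y = C.


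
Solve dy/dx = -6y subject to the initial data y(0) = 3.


General solution of y' = -6y is y = Ce^(-6x).
Apply y(0) = 3: C = 3.
Particular solution: y = 3e^(-6x).


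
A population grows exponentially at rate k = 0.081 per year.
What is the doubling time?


Exponential growth: P(t) = P₀ e^(0.081t). Set P(t)/P₀ = 2: e^(0.081t) = 2.
Solve: t = ln(2)/0.081 ≈ 8.56 years.


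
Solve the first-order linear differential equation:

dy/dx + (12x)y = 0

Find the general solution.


P(x) = 12x ⇒ μ = e^(6x²).
Q(x) = 0 so μ y is constant: y = Ce^(-6x²).


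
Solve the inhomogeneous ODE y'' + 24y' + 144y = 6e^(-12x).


Characteristic polynomial (r + 12)² = 0; repeated root r = -12.
y_h = (C₁ + C₂x)e^(-12x). Forcing matches the repeated root (resonance), so try y_p = Ax² e^(-12x).
Substitute and solve for A: 2A = 6, so A = 3.
General solution: y = (C₁ + C₂x + 3x²)e^(-12x).


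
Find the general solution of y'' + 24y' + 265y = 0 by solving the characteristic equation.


Characteristic equation: r² + 24r + 265 = 0.
Discriminant is negative; roots r = -12 ± 11i (complex conjugate pair).
General solution uses e^(α x)(C₁ cos(β x) + C₂ sin(β x)): y = e^(-12x)(C₁cos(11x) + C₂sin(11x)).


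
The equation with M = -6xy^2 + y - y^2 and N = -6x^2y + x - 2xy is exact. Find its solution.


Check exactness: ∂M/∂y = -12xy + 1 - 2y and ∂N/∂x = -12xy + 1 - 2y; equal, so the equation is exact.
Integrate M with respect to x (treating y as constant): ∫M dx = -3x^2y^2 + xy - xy^2 + h(y).
Differentiate w.r.t. y and set equal to N: all terms match, so h'(y) = 0 and h is a constant absorbed into C.
General solution: -3x^2y^2 + xy - xy^2 = C.


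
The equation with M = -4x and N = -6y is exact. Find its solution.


Check exactness: ∂M/∂y = 0 and ∂N/∂x = 0; equal, so the equation is exact.
Integrate M with respect to x (treating y as constant): ∫M dx = -2x^2 + h(y).
Differentiate w.r.t. y and set equal to N: the x-dependent terms already match, leaving h'(y) = -6y. Integrate: h(y) = -3y^2.
So F(x,y) = -3y^2 - 2x^2.
General solution: -3y^2 - 2x^2 = C.


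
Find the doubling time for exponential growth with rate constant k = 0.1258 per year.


Exponential growth: P(t) = P₀ e^(0.1258t). Set P(t)/P₀ = 2: e^(0.1258t) = 2.
Solve: t = ln(2)/0.1258 ≈ 5.51 years.


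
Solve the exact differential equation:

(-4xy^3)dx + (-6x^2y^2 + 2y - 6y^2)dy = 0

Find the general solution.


Check exactness: ∂M/∂y = -12xy^2 and ∂N/∂x = -12xy^2; equal, so the equation is exact.
Integrate M with respect to x (treating y as constant): ∫M dx = -2x^2y^3 + h(y).
Differentiate w.r.t. y and set equal to N: the x-dependent terms already match, leaving h'(y) = 2y - 6y^2. Integrate: h(y) = y^2 - 2y^3.
So F(x,y) = -2x^2y^3 + y^2 - 2y^3.
General solution: -2x^2y^3 + y^2 - 2y^3 = C.


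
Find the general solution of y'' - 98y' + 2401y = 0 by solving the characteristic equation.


Characteristic equation: r² - 98r + 2401 = 0, i.e. (r - 49)² = 0.
Repeated root r = 49; include an x factor for the second linearly independent solution.
General solution: y = (C₁ + C₂x)e^(49x).


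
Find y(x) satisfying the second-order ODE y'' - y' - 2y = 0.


Characteristic equation: r² - r - 2 = 0.
Factor: (r - 2)(r + 1) = 0 ⇒ r = 2, -1 (distinct real).
General solution: y = C₁e^(2x) + C₂e^(-x).


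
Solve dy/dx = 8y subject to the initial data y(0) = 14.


General solution of y' = 8y is y = Ce^(8x).
Apply y(0) = 14: C = 14.
Particular solution: y = 14e^(8x).


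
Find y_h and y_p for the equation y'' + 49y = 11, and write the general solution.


Homogeneous part: r² + 49 = 0 ⇒ r = ±7i, so y_h = C₁cos(7x) + C₂sin(7x).
Try constant y_p = A; plug in: 49A = 11 ⇒ A = 11/49.
General solution: y = C₁cos(7x) + C₂sin(7x) + 11/49.


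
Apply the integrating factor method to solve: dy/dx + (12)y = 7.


P(x) = 12, Q(x) = 7; integrating factor μ = e^(12x).
(μ y)' = 7e^(12x) ⇒ μ y = (7/12)e^(12x) + C.
Divide by μ: y = 7/12 + Ce^(-12x).


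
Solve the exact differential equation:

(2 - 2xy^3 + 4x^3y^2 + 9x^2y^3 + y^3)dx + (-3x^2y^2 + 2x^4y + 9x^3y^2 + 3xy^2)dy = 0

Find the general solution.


Check exactness: ∂M/∂y = -6xy^2 + 8x^3y + 27x^2y^2 + 3y^2 and ∂N/∂x = -6xy^2 + 8x^3y + 27x^2y^2 + 3y^2; equal, so the equation is exact.
Integrate M with respect to x (treating y as constant): ∫M dx = 2x - x^2y^3 + x^4y^2 + 3x^3y^3 + xy^3 + h(y).
Differentiate w.r.t. y and set equal to N: all terms match, so h'(y) = 0 and h is a constant absorbed into C.
General solution: 2x - x^2y^3 + x^4y^2 + 3x^3y^3 + xy^3 = C.


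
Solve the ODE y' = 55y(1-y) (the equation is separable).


Separate: dy/[y(1-y)] = 55 dx.
Partial fractions: 1/[y(1-y)] = 1/y + 1/(1-y).
Integrate: ln|y/(1-y)| = 55x + C₀.
Solve for y: y = 1/(1 + Ce^(-55x)).


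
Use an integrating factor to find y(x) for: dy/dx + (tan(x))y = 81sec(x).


P(x) = tan(x) ⇒ μ = e^(∫tan(x)dx) = sec(x).
(sec(x) y)' = 81sec²(x) ⇒ sec(x) y = 81tan(x) + C.
Multiply by cos(x): y = 81sin(x) + C·cos(x).


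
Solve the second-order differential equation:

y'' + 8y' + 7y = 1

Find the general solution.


Characteristic roots of r² + 8r + 7 = 0 are -7, -1.
y_h = C₁e^(-7x) + C₂e^(-x).
Constant forcing; try y_p = A. Then 7A = 1 ⇒ A = 1/7.
General solution: y = C₁e^(-7x) + C₂e^(-x) + 1/7.


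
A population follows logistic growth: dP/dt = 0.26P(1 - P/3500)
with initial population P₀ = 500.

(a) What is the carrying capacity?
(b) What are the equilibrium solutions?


Logistic ODE dP/dt = 0.26P(1 - P/3500) has equilibria where dP/dt = 0, i.e. P = 0 or P = 3500.
The coefficient (1 - P/K) = 0 when P = K, identifying K = 3500 as the carrying capacity.
(a) K = 3500; (b) equilibria P = 0 and P = 3500.


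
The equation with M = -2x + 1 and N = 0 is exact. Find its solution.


Check exactness: ∂M/∂y = 0 and ∂N/∂x = 0; equal, so the equation is exact.
Integrate M with respect to x (treating y as constant): ∫M dx = -x^2 + x + h(y).
Differentiate w.r.t. y and set equal to N: all terms match, so h'(y) = 0 and h is a constant absorbed into C.
General solution: -x^2 + x = C.


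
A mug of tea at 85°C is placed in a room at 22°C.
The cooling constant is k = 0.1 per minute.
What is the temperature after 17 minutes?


Newton's law: dT/dt = -k(T - T_a) has solution T(t) = T_a + (T₀ - T_a)e^(-kt).
Plug in T_a = 22, T₀ = 85, k = 0.1, t = 17: T(17) = 22 + (63)e^(-1.70) ≈ 33.5°C.


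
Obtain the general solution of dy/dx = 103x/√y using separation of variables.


Separate: √y dy = 103x dx.
Integrate: (2/3)y^(3/2) = (103/2)x² + C.


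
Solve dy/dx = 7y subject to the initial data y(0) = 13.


General solution of y' = 7y is y = Ce^(7x).
Apply y(0) = 13: C = 13.
Particular solution: y = 13e^(7x).


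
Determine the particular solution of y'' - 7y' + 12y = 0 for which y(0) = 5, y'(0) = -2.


Characteristic roots of r² - 7r + 12 = 0 are 4, 3.
General solution y = c₁ e^(4x) + c₂ e^(3x).
Apply y(0) = 5: c₁ + c₂ = 5. Apply y'(0) = -2: 4 c₁ + 3 c₂ = -2.
Solve: c₁ = -17, c₂ = 22.
Particular solution: y = -17e^(4x) + 22e^(3x).


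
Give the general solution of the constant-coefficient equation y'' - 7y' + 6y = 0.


Characteristic equation: r² - 7r + 6 = 0.
Factor: (r - 6)(r - 1) = 0 ⇒ r = 6, 1 (distinct real).
General solution: y = C₁e^(6x) + C₂e^(x).


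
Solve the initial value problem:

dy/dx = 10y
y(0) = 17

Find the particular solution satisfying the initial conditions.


General solution of y' = 10y is y = Ce^(10x).
Apply y(0) = 17: C = 17.
Particular solution: y = 17e^(10x).


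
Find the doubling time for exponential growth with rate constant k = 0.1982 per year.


Exponential growth: P(t) = P₀ e^(0.1982t). Set P(t)/P₀ = 2: e^(0.1982t) = 2.
Solve: t = ln(2)/0.1982 ≈ 3.50 years.


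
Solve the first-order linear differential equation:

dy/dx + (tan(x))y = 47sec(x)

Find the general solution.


P(x) = tan(x) ⇒ μ = e^(∫tan(x)dx) = sec(x).
(sec(x) y)' = 47sec²(x) ⇒ sec(x) y = 47tan(x) + C.
Multiply by cos(x): y = 47sin(x) + C·cos(x).


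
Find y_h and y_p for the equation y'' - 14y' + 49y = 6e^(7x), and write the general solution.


Characteristic polynomial (r - 7)² = 0; repeated root r = 7.
y_h = (C₁ + C₂x)e^(7x). Forcing matches the repeated root (resonance), so try y_p = Ax² e^(7x).
Substitute and solve for A: 2A = 6, so A = 3.
General solution: y = (C₁ + C₂x + 3x²)e^(7x).


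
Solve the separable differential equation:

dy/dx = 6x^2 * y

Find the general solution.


Separate variables: dy/y = 6x^2 dx.
Integrate: ln|y| = 2x^3 + C₀.
Exponentiate: y = Ce^(2x^3).


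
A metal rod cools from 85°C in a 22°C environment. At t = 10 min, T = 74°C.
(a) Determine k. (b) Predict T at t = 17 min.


Newton's law: T(t) = T_a + (T₀ - T_a)e^(-kt).
(a) Use T(10) = 74: (74 - 22)/(85 - 22) = e^(-k·10), so k = -ln(0.825)/10 ≈ 0.0192.
(b) Apply k to t = 17: T(17) = 22 + (63)e^(-0.326) ≈ 67.5°C.


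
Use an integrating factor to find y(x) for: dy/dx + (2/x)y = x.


P(x) = 2/x ⇒ μ = x^2.
(x^2 y)' = x^2·x^1 = x^3.
Integrate: x^2 y = x^4/(4) + C.
Solve for y: y = (1/4)x^2 + C/x^2.


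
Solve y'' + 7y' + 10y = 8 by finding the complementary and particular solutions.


Characteristic roots of r² + 7r + 10 = 0 are -2, -5.
y_h = C₁e^(-2x) + C₂e^(-5x).
Constant forcing; try y_p = A. Then 10A = 8 ⇒ A = 4/5.
General solution: y = C₁e^(-2x) + C₂e^(-5x) + 4/5.


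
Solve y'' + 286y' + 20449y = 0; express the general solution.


Characteristic equation: r² + 286r + 20449 = 0, i.e. (r + 143)² = 0.
Repeated root r = -143; include an x factor for the second linearly independent solution.
General solution: y = (C₁ + C₂x)e^(-143x).


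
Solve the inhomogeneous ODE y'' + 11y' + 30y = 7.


Characteristic roots of r² + 11r + 30 = 0 are -6, -5.
y_h = C₁e^(-6x) + C₂e^(-5x).
Constant forcing; try y_p = A. Then 30A = 7 ⇒ A = 7/30.
General solution: y = C₁e^(-6x) + C₂e^(-5x) + 7/30.


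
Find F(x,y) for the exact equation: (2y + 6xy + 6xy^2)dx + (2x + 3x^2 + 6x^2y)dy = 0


Check exactness: ∂M/∂y = 2 + 6x + 12xy and ∂N/∂x = 2 + 6x + 12xy; equal, so the equation is exact.
Integrate M with respect to x (treating y as constant): ∫M dx = 2xy + 3x^2y + 3x^2y^2 + h(y).
Differentiate w.r.t. y and set equal to N: all terms match, so h'(y) = 0 and h is a constant absorbed into C.
General solution: 2xy + 3x^2y + 3x^2y^2 = C.


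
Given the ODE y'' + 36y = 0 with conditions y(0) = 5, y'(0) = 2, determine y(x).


Characteristic roots of r² + 36 = 0 are ±6i, so y = C₁cos(6x) + C₂sin(6x).
Apply y(0) = 5: C₁ = 5. Differentiate and apply y'(0) = 2: 6·C₂ = 2, so C₂ = 1/3.
Particular solution: y = 5cos(6x) + (1/3)sin(6x).
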